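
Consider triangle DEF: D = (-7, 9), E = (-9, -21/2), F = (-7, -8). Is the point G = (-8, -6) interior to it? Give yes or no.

Barycentric coordinates of G: (13/68, 1/2, 21/68).
The three coordinates are positive, positive, positive; a point is interior exactly when all three are positive.

yes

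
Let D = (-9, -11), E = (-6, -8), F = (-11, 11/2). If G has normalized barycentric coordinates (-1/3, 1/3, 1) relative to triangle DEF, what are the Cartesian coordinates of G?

(-10, 13/2)

G = (-1/3)·D + (1/3)·E + 1·F.
x-coordinate: (-1/3)·(-9) + (1/3)·(-6) + 1·(-11) = -10.
y-coordinate: (-1/3)·(-11) + (1/3)·(-8) + 1·(11/2) = 13/2.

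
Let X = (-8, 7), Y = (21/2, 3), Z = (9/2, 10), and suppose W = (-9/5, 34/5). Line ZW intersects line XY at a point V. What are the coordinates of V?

Barycentric coordinates of W with respect to XYZ: (3/5, 1/5, 1/5).
On side XY the Z-coordinate is zero; dropping W's Z-weight 1/5 and renormalizing the remaining 3/5 : 1/5 gives weights 3/4, 1/4 on X, Y.
V = (3/4)·(-8, 7) + (1/4)·(21/2, 3) = (-27/8, 6).

(-27/8, 6)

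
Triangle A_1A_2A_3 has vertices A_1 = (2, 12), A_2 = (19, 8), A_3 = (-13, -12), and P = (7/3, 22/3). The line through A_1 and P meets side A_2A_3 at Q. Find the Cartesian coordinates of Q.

Barycentric coordinates of P with respect to A_1A_2A_3: (2/3, 1/6, 1/6).
On side A_2A_3 the A_1-coordinate is zero; dropping P's A_1-weight 2/3 and renormalizing the remaining 1/6 : 1/6 gives weights 1/2, 1/2 on A_2, A_3.
Q = (1/2)·(19, 8) + (1/2)·(-13, -12) = (3, -2).

(3, -2)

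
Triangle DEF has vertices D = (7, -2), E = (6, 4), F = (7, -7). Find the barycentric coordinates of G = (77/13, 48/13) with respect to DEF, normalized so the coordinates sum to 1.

(-3/13, 14/13, 2/13)

Signed area of the reference triangle: [DEF] = ½·(7·(4−(-7)) + 6·(-7−(-2)) + 7·(-2−4)) = ½·(77 − 30 − 42) = 5/2.
[GEF] = ½·((77/13)·(4−(-7)) + 6·(-7−(48/13)) + 7·(48/13−4)) = ½·(847/13 − 834/13 − 28/13) = -15/26, so the D-coordinate is (-15/26)/(5/2) = -3/13.
[DGF] = ½·(7·(48/13−(-7)) + (77/13)·(-7−(-2)) + 7·(-2−(48/13))) = ½·(973/13 − 385/13 − 518/13) = 35/13, so the E-coordinate is 14/13.
[DEG] = ½·(7·(4−(48/13)) + 6·(48/13−(-2)) + (77/13)·(-2−4)) = ½·(28/13 + 444/13 − 462/13) = 5/13, so the F-coordinate is 2/13.
Check: -3/13 + 14/13 + 2/13 = 1.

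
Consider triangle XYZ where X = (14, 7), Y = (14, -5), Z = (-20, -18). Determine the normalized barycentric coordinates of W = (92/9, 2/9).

Signed area of the reference triangle: [XYZ] = ½·(14·(-5−(-18)) + 14·(-18−7) + (-20)·(7−(-5))) = ½·(182 − 350 − 240) = -204.
[WYZ] = ½·((92/9)·(-5−(-18)) + 14·(-18−(2/9)) + (-20)·(2/9−(-5))) = ½·(1196/9 − 2296/9 − 940/9) = -340/3, so the X-coordinate is (-340/3)/(-204) = 5/9.
[XWZ] = ½·(14·(2/9−(-18)) + (92/9)·(-18−7) + (-20)·(7−(2/9))) = ½·(2296/9 − 2300/9 − 1220/9) = -68, so the Y-coordinate is 1/3.
[XYW] = ½·(14·(-5−(2/9)) + 14·(2/9−7) + (92/9)·(7−(-5))) = ½·(-658/9 − 854/9 + 368/3) = -68/3, so the Z-coordinate is 1/9.

(5/9, 1/3, 1/9)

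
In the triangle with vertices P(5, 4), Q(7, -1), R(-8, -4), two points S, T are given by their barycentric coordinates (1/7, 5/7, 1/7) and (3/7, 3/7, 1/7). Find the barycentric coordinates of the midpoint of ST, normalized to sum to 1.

Since both coordinate triples sum to 1, the midpoint's barycentrics are the componentwise average.
(1/7+3/7)/2 = 2/7; similarly 4/7 and 1/7.

(2/7, 4/7, 1/7)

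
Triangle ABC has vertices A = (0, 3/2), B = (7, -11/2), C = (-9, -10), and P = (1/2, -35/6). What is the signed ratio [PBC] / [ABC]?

[ABC] = ½·(0·(-11/2−(-10)) + 7·(-10−(3/2)) + (-9)·(3/2−(-11/2))) = ½·(0 − 161/2 − 63) = -287/4.
[PBC] = ½·((1/2)·(-11/2−(-10)) + 7·(-10−(-35/6)) + (-9)·(-35/6−(-11/2))) = ½·(9/4 − 175/6 + 3) = -287/24, so the ratio is (-287/24)/(-287/4) = 1/6.

1/6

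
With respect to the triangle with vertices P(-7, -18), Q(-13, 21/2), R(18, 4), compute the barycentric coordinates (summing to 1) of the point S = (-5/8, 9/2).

(1/8, 1/2, 3/8)

Signed area of the reference triangle: [PQR] = ½·((-7)·(21/2−4) + (-13)·(4−(-18)) + 18·(-18−(21/2))) = ½·(-91/2 − 286 − 513) = -1689/4.
[SQR] = ½·((-5/8)·(21/2−4) + (-13)·(4−(9/2)) + 18·(9/2−(21/2))) = ½·(-65/16 + 13/2 − 108) = -1689/32, so the P-coordinate is (-1689/32)/(-1689/4) = 1/8.
[PSR] = ½·((-7)·(9/2−4) + (-5/8)·(4−(-18)) + 18·(-18−(9/2))) = ½·(-7/2 − 55/4 − 405) = -1689/8, so the Q-coordinate is 1/2.
[PQS] = ½·((-7)·(21/2−(9/2)) + (-13)·(9/2−(-18)) + (-5/8)·(-18−(21/2))) = ½·(-42 − 585/2 + 285/16) = -5067/32, so the R-coordinate is 3/8.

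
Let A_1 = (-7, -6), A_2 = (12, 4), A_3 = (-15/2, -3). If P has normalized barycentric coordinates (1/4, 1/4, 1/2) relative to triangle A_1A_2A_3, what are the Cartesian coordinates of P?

(-5/2, -2)

P = (1/4)·A_1 + (1/4)·A_2 + (1/2)·A_3.
x-coordinate: (1/4)·(-7) + (1/4)·12 + (1/2)·(-15/2) = -5/2.
y-coordinate: (1/4)·(-6) + (1/4)·4 + (1/2)·(-3) = -2.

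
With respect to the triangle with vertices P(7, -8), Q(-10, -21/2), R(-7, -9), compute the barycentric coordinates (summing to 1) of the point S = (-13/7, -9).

(3/7, 2/7, 2/7)

Signed area of the reference triangle: [PQR] = ½·(7·(-21/2−(-9)) + (-10)·(-9−(-8)) + (-7)·(-8−(-21/2))) = ½·(-21/2 + 10 − 35/2) = -9.
[SQR] = ½·((-13/7)·(-21/2−(-9)) + (-10)·(-9−(-9)) + (-7)·(-9−(-21/2))) = ½·(39/14 + 0 − 21/2) = -27/7, so the P-coordinate is (-27/7)/(-9) = 3/7.
[PSR] = ½·(7·(-9−(-9)) + (-13/7)·(-9−(-8)) + (-7)·(-8−(-9))) = ½·(0 + 13/7 − 7) = -18/7, so the Q-coordinate is 2/7.
[PQS] = ½·(7·(-21/2−(-9)) + (-10)·(-9−(-8)) + (-13/7)·(-8−(-21/2))) = ½·(-21/2 + 10 − 65/14) = -18/7, so the R-coordinate is 2/7.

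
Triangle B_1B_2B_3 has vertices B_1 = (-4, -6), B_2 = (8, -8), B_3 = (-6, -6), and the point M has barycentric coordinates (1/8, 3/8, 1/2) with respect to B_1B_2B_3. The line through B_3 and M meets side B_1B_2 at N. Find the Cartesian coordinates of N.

Line B_3M meets B_1B_2 where the B_3-coordinate vanishes; zeroing M's B_3-weight and renormalizing leaves B_1, B_2-weights 1/8 : 3/8 → (1/4, 3/4).
So N = (1/4)·B_1 + (3/4)·B_2 = (5, -15/2).

(5, -15/2)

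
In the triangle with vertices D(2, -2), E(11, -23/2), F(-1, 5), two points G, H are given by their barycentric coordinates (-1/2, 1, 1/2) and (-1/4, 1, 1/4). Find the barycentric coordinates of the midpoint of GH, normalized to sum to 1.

Since both coordinate triples sum to 1, the midpoint's barycentrics are the componentwise average.
(-1/2+-1/4)/2 = -3/8; similarly 1 and 3/8.

(-3/8, 1, 3/8)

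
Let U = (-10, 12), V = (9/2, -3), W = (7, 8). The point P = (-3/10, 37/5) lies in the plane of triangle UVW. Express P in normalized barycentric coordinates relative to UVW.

(2/5, 1/5, 2/5)

Signed area of the reference triangle: [UVW] = ½·((-10)·(-3−8) + (9/2)·(8−12) + 7·(12−(-3))) = ½·(110 − 18 + 105) = 197/2.
[PVW] = ½·((-3/10)·(-3−8) + (9/2)·(8−(37/5)) + 7·(37/5−(-3))) = ½·(33/10 + 27/10 + 364/5) = 197/5, so the U-coordinate is (197/5)/(197/2) = 2/5.
[UPW] = ½·((-10)·(37/5−8) + (-3/10)·(8−12) + 7·(12−(37/5))) = ½·(6 + 6/5 + 161/5) = 197/10, so the V-coordinate is 1/5.
[UVP] = ½·((-10)·(-3−(37/5)) + (9/2)·(37/5−12) + (-3/10)·(12−(-3))) = ½·(104 − 207/10 − 9/2) = 197/5, so the W-coordinate is 2/5.
Check: 2/5 + 1/5 + 2/5 = 1.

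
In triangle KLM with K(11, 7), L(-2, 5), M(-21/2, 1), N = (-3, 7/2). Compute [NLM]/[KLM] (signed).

1/4

[KLM] = ½·(11·(5−1) + (-2)·(1−7) + (-21/2)·(7−5)) = ½·(44 + 12 − 21) = 35/2.
[NLM] = ½·((-3)·(5−1) + (-2)·(1−(7/2)) + (-21/2)·(7/2−5)) = ½·(-12 + 5 + 63/4) = 35/8, so the ratio is (35/8)/(35/2) = 1/4.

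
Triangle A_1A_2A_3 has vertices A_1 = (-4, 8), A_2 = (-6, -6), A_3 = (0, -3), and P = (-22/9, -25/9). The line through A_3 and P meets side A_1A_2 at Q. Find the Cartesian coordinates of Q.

(-11/2, -5/2)

Barycentric coordinates of P with respect to A_1A_2A_3: (1/9, 1/3, 5/9).
On side A_1A_2 the A_3-coordinate is zero; dropping P's A_3-weight 5/9 and renormalizing the remaining 1/9 : 1/3 gives weights 1/4, 3/4 on A_1, A_2.
Q = (1/4)·(-4, 8) + (3/4)·(-6, -6) = (-11/2, -5/2).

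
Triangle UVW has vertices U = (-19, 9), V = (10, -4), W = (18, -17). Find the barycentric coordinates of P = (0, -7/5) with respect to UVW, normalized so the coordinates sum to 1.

(2/5, 2/5, 1/5)

Signed area of the reference triangle: [UVW] = ½·((-19)·(-4−(-17)) + 10·(-17−9) + 18·(9−(-4))) = ½·(-247 − 260 + 234) = -273/2.
[PVW] = ½·(0·(-4−(-17)) + 10·(-17−(-7/5)) + 18·(-7/5−(-4))) = ½·(0 − 156 + 234/5) = -273/5, so the U-coordinate is (-273/5)/(-273/2) = 2/5.
[UPW] = ½·((-19)·(-7/5−(-17)) + 0·(-17−9) + 18·(9−(-7/5))) = ½·(-1482/5 + 0 + 936/5) = -273/5, so the V-coordinate is 2/5.
[UVP] = ½·((-19)·(-4−(-7/5)) + 10·(-7/5−9) + 0·(9−(-4))) = ½·(247/5 − 104 + 0) = -273/10, so the W-coordinate is 1/5.
Check: 2/5 + 2/5 + 1/5 = 1.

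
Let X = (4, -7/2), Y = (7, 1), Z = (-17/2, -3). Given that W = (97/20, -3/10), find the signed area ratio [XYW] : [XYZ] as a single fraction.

1/10

[XYZ] = ½·(4·(1−(-3)) + 7·(-3−(-7/2)) + (-17/2)·(-7/2−1)) = ½·(16 + 7/2 + 153/4) = 231/8.
[XYW] = ½·(4·(1−(-3/10)) + 7·(-3/10−(-7/2)) + (97/20)·(-7/2−1)) = ½·(26/5 + 112/5 − 873/40) = 231/80, so the ratio is (231/80)/(231/8) = 1/10.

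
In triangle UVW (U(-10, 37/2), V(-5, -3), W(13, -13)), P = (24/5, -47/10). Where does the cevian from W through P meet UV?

Barycentric coordinates of P with respect to UVW: (1/5, 1/5, 3/5).
On side UV the W-coordinate is zero; dropping P's W-weight 3/5 and renormalizing the remaining 1/5 : 1/5 gives weights 1/2, 1/2 on U, V.
Q = (1/2)·(-10, 37/2) + (1/2)·(-5, -3) = (-15/2, 31/4).

(-15/2, 31/4)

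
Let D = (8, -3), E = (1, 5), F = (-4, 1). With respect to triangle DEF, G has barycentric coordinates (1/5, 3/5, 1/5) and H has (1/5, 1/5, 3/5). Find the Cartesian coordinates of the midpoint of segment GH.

(2/5, 9/5)

Barycentric coordinates of the midpoint are the average: (1/5, 2/5, 2/5).
Converting: (1/5)·D + (2/5)·E + (2/5)·F = (2/5, 9/5).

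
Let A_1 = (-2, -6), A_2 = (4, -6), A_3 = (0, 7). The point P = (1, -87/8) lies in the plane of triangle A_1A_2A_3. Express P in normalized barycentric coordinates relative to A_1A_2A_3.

Signed area of the reference triangle: [A_1A_2A_3] = ½·((-2)·(-6−7) + 4·(7−(-6)) + 0·(-6−(-6))) = ½·(26 + 52 + 0) = 39.
[PA_2A_3] = ½·(1·(-6−7) + 4·(7−(-87/8)) + 0·(-87/8−(-6))) = ½·(-13 + 143/2 + 0) = 117/4, so the A_1-coordinate is (117/4)/39 = 3/4.
[A_1PA_3] = ½·((-2)·(-87/8−7) + 1·(7−(-6)) + 0·(-6−(-87/8))) = ½·(143/4 + 13 + 0) = 195/8, so the A_2-coordinate is 5/8.
[A_1A_2P] = ½·((-2)·(-6−(-87/8)) + 4·(-87/8−(-6)) + 1·(-6−(-6))) = ½·(-39/4 − 39/2 + 0) = -117/8, so the A_3-coordinate is -3/8.

(3/4, 5/8, -3/8)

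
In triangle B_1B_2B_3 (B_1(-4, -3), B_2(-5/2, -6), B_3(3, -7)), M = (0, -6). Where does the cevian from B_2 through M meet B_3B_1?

Barycentric coordinates of M with respect to B_1B_2B_3: (1/6, 1/3, 1/2).
On side B_3B_1 the B_2-coordinate is zero; dropping M's B_2-weight 1/3 and renormalizing the remaining 1/2 : 1/6 gives weights 3/4, 1/4 on B_3, B_1.
N = (3/4)·(3, -7) + (1/4)·(-4, -3) = (5/4, -6).

(5/4, -6)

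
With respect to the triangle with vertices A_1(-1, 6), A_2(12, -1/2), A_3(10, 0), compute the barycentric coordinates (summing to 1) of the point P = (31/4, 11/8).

Signed area of the reference triangle: [A_1A_2A_3] = ½·((-1)·(-1/2−0) + 12·(0−6) + 10·(6−(-1/2))) = ½·(1/2 − 72 + 65) = -13/4.
[PA_2A_3] = ½·((31/4)·(-1/2−0) + 12·(0−(11/8)) + 10·(11/8−(-1/2))) = ½·(-31/8 − 33/2 + 75/4) = -13/16, so the A_1-coordinate is (-13/16)/(-13/4) = 1/4.
[A_1PA_3] = ½·((-1)·(11/8−0) + (31/4)·(0−6) + 10·(6−(11/8))) = ½·(-11/8 − 93/2 + 185/4) = -13/16, so the A_2-coordinate is 1/4.
[A_1A_2P] = ½·((-1)·(-1/2−(11/8)) + 12·(11/8−6) + (31/4)·(6−(-1/2))) = ½·(15/8 − 111/2 + 403/8) = -13/8, so the A_3-coordinate is 1/2.

(1/4, 1/4, 1/2)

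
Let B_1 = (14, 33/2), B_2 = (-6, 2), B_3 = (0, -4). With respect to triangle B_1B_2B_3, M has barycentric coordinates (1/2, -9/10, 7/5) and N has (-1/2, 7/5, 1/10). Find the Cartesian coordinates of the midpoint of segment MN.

(-3/2, -5/2)

Barycentric coordinates of the midpoint are the average: (0, 1/4, 3/4).
Converting: 0·B_1 + (1/4)·B_2 + (3/4)·B_3 = (-3/2, -5/2).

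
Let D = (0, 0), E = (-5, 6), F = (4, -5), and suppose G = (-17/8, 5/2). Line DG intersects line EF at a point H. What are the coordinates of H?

(-17/7, 20/7)

Barycentric coordinates of G with respect to DEF: (1/8, 5/8, 1/4).
On side EF the D-coordinate is zero; dropping G's D-weight 1/8 and renormalizing the remaining 5/8 : 1/4 gives weights 5/7, 2/7 on E, F.
H = (5/7)·(-5, 6) + (2/7)·(4, -5) = (-17/7, 20/7).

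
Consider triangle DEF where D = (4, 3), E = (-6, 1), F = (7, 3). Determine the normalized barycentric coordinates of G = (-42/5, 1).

(4/5, 1, -4/5)

Signed area of the reference triangle: [DEF] = ½·(4·(1−3) + (-6)·(3−3) + 7·(3−1)) = ½·(-8 + 0 + 14) = 3.
[GEF] = ½·((-42/5)·(1−3) + (-6)·(3−1) + 7·(1−1)) = ½·(84/5 − 12 + 0) = 12/5, so the D-coordinate is (12/5)/3 = 4/5.
[DGF] = ½·(4·(1−3) + (-42/5)·(3−3) + 7·(3−1)) = ½·(-8 + 0 + 14) = 3, so the E-coordinate is 1.
[DEG] = ½·(4·(1−1) + (-6)·(1−3) + (-42/5)·(3−1)) = ½·(0 + 12 − 84/5) = -12/5, so the F-coordinate is -4/5.
Check: 4/5 + 1 − 4/5 = 1.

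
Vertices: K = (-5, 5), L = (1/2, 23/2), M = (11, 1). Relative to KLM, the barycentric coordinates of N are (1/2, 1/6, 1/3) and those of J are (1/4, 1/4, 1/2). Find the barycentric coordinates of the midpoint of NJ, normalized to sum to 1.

Since both coordinate triples sum to 1, the midpoint's barycentrics are the componentwise average.
(1/2+1/4)/2 = 3/8; similarly 5/24 and 5/12.

(3/8, 5/24, 5/12)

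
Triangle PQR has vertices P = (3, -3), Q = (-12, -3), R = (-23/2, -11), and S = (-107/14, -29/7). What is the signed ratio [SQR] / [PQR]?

2/7

[PQR] = ½·(3·(-3−(-11)) + (-12)·(-11−(-3)) + (-23/2)·(-3−(-3))) = ½·(24 + 96 + 0) = 60.
[SQR] = ½·((-107/14)·(-3−(-11)) + (-12)·(-11−(-29/7)) + (-23/2)·(-29/7−(-3))) = ½·(-428/7 + 576/7 + 92/7) = 120/7, so the ratio is (120/7)/60 = 2/7.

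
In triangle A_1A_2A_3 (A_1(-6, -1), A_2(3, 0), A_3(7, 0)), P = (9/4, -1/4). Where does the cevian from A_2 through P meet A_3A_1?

(9/5, -2/5)

Barycentric coordinates of P with respect to A_1A_2A_3: (1/4, 3/8, 3/8).
On side A_3A_1 the A_2-coordinate is zero; dropping P's A_2-weight 3/8 and renormalizing the remaining 3/8 : 1/4 gives weights 3/5, 2/5 on A_3, A_1.
Q = (3/5)·(7, 0) + (2/5)·(-6, -1) = (9/5, -2/5).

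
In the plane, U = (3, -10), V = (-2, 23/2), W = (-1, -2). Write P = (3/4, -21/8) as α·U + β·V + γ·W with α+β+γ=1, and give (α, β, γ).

(1/2, 1/4, 1/4)

Signed area of the reference triangle: [UVW] = ½·(3·(23/2−(-2)) + (-2)·(-2−(-10)) + (-1)·(-10−(23/2))) = ½·(81/2 − 16 + 43/2) = 23.
[PVW] = ½·((3/4)·(23/2−(-2)) + (-2)·(-2−(-21/8)) + (-1)·(-21/8−(23/2))) = ½·(81/8 − 5/4 + 113/8) = 23/2, so the U-coordinate is (23/2)/23 = 1/2.
[UPW] = ½·(3·(-21/8−(-2)) + (3/4)·(-2−(-10)) + (-1)·(-10−(-21/8))) = ½·(-15/8 + 6 + 59/8) = 23/4, so the V-coordinate is 1/4.
[UVP] = ½·(3·(23/2−(-21/8)) + (-2)·(-21/8−(-10)) + (3/4)·(-10−(23/2))) = ½·(339/8 − 59/4 − 129/8) = 23/4, so the W-coordinate is 1/4.
Check: 1/2 + 1/4 + 1/4 = 1.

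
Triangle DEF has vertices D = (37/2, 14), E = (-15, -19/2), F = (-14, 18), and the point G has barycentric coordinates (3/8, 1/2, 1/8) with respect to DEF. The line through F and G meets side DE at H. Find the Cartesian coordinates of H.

Line FG meets DE where the F-coordinate vanishes; zeroing G's F-weight and renormalizing leaves D, E-weights 3/8 : 1/2 → (3/7, 4/7).
So H = (3/7)·D + (4/7)·E = (-9/14, 4/7).

(-9/14, 4/7)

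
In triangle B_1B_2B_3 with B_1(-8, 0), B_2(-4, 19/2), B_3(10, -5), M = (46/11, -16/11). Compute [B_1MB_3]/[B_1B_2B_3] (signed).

2/11

[B_1B_2B_3] = ½·((-8)·(19/2−(-5)) + (-4)·(-5−0) + 10·(0−(19/2))) = ½·(-116 + 20 − 95) = -191/2.
[B_1MB_3] = ½·((-8)·(-16/11−(-5)) + (46/11)·(-5−0) + 10·(0−(-16/11))) = ½·(-312/11 − 230/11 + 160/11) = -191/11, so the ratio is (-191/11)/(-191/2) = 2/11.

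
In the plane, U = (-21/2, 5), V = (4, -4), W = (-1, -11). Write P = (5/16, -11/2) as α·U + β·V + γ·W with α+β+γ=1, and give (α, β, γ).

Signed area of the reference triangle: [UVW] = ½·((-21/2)·(-4−(-11)) + 4·(-11−5) + (-1)·(5−(-4))) = ½·(-147/2 − 64 − 9) = -293/4.
[PVW] = ½·((5/16)·(-4−(-11)) + 4·(-11−(-11/2)) + (-1)·(-11/2−(-4))) = ½·(35/16 − 22 + 3/2) = -293/32, so the U-coordinate is (-293/32)/(-293/4) = 1/8.
[UPW] = ½·((-21/2)·(-11/2−(-11)) + (5/16)·(-11−5) + (-1)·(5−(-11/2))) = ½·(-231/4 − 5 − 21/2) = -293/8, so the V-coordinate is 1/2.
[UVP] = ½·((-21/2)·(-4−(-11/2)) + 4·(-11/2−5) + (5/16)·(5−(-4))) = ½·(-63/4 − 42 + 45/16) = -879/32, so the W-coordinate is 3/8.
Check: 1/8 + 1/2 + 3/8 = 1.

(1/8, 1/2, 3/8)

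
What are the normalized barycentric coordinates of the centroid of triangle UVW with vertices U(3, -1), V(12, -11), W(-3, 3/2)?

(1/3, 1/3, 1/3)

The centroid is the average of the vertices, so each weight is 1/3.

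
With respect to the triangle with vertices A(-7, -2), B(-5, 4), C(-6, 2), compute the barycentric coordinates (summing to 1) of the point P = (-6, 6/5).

(2/5, 2/5, 1/5)

Signed area of the reference triangle: [ABC] = ½·((-7)·(4−2) + (-5)·(2−(-2)) + (-6)·(-2−4)) = ½·(-14 − 20 + 36) = 1.
[PBC] = ½·((-6)·(4−2) + (-5)·(2−(6/5)) + (-6)·(6/5−4)) = ½·(-12 − 4 + 84/5) = 2/5, so the A-coordinate is (2/5)/1 = 2/5.
[APC] = ½·((-7)·(6/5−2) + (-6)·(2−(-2)) + (-6)·(-2−(6/5))) = ½·(28/5 − 24 + 96/5) = 2/5, so the B-coordinate is 2/5.
[ABP] = ½·((-7)·(4−(6/5)) + (-5)·(6/5−(-2)) + (-6)·(-2−4)) = ½·(-98/5 − 16 + 36) = 1/5, so the C-coordinate is 1/5.
Check: 2/5 + 2/5 + 1/5 = 1.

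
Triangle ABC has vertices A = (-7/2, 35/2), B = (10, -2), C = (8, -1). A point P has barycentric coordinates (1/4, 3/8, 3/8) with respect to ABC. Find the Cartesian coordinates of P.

(47/8, 13/4)

P = (1/4)·A + (3/8)·B + (3/8)·C.
x-coordinate: (1/4)·(-7/2) + (3/8)·10 + (3/8)·8 = 47/8.
y-coordinate: (1/4)·(35/2) + (3/8)·(-2) + (3/8)·(-1) = 13/4.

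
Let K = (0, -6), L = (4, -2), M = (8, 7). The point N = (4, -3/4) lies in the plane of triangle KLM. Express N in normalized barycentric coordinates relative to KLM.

(1/4, 1/2, 1/4)

Signed area of the reference triangle: [KLM] = ½·(0·(-2−7) + 4·(7−(-6)) + 8·(-6−(-2))) = ½·(0 + 52 − 32) = 10.
[NLM] = ½·(4·(-2−7) + 4·(7−(-3/4)) + 8·(-3/4−(-2))) = ½·(-36 + 31 + 10) = 5/2, so the K-coordinate is (5/2)/10 = 1/4.
[KNM] = ½·(0·(-3/4−7) + 4·(7−(-6)) + 8·(-6−(-3/4))) = ½·(0 + 52 − 42) = 5, so the L-coordinate is 1/2.
[KLN] = ½·(0·(-2−(-3/4)) + 4·(-3/4−(-6)) + 4·(-6−(-2))) = ½·(0 + 21 − 16) = 5/2, so the M-coordinate is 1/4.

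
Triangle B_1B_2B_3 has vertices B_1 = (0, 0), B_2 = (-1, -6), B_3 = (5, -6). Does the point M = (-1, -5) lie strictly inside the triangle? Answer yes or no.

no

Barycentric coordinates of M: (1/6, 31/36, -1/36).
The three coordinates are positive, positive, negative; a point is interior exactly when all three are positive.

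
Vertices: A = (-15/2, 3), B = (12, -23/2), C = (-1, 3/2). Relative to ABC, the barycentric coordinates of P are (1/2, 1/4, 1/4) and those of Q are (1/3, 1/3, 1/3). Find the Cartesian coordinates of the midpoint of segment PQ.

(1/12, -5/3)

Barycentric coordinates of the midpoint are the average: (5/12, 7/24, 7/24).
Converting: (5/12)·A + (7/24)·B + (7/24)·C = (1/12, -5/3).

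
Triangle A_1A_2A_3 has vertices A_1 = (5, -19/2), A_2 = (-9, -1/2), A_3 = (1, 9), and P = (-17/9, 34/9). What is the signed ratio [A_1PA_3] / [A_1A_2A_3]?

1/3

[A_1A_2A_3] = ½·(5·(-1/2−9) + (-9)·(9−(-19/2)) + 1·(-19/2−(-1/2))) = ½·(-95/2 − 333/2 − 9) = -223/2.
[A_1PA_3] = ½·(5·(34/9−9) + (-17/9)·(9−(-19/2)) + 1·(-19/2−(34/9))) = ½·(-235/9 − 629/18 − 239/18) = -223/6, so the ratio is (-223/6)/(-223/2) = 1/3.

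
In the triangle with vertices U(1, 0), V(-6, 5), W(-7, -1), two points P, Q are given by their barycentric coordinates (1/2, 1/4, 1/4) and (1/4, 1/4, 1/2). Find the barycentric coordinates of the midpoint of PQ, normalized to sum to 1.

(3/8, 1/4, 3/8)

Since both coordinate triples sum to 1, the midpoint's barycentrics are the componentwise average.
(1/2+1/4)/2 = 3/8; similarly 1/4 and 3/8.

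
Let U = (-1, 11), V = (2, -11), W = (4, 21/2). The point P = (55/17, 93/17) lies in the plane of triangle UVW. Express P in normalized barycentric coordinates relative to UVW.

Signed area of the reference triangle: [UVW] = ½·((-1)·(-11−(21/2)) + 2·(21/2−11) + 4·(11−(-11))) = ½·(43/2 − 1 + 88) = 217/4.
[PVW] = ½·((55/17)·(-11−(21/2)) + 2·(21/2−(93/17)) + 4·(93/17−(-11))) = ½·(-2365/34 + 171/17 + 1120/17) = 217/68, so the U-coordinate is (217/68)/(217/4) = 1/17.
[UPW] = ½·((-1)·(93/17−(21/2)) + (55/17)·(21/2−11) + 4·(11−(93/17))) = ½·(171/34 − 55/34 + 376/17) = 217/17, so the V-coordinate is 4/17.
[UVP] = ½·((-1)·(-11−(93/17)) + 2·(93/17−11) + (55/17)·(11−(-11))) = ½·(280/17 − 188/17 + 1210/17) = 651/17, so the W-coordinate is 12/17.

(1/17, 4/17, 12/17)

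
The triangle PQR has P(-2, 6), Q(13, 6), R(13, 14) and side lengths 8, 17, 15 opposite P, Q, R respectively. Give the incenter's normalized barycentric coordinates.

The incenter has barycentric coordinates proportional to the opposite side lengths: (8 : 17 : 15).
Normalizing by 8+17+15 = 40 gives (1/5, 17/40, 3/8).

(1/5, 17/40, 3/8)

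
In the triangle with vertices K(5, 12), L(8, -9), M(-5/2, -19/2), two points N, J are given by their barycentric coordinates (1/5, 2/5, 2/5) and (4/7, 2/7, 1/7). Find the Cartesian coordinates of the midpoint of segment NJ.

(559/140, -29/28)

Barycentric coordinates of the midpoint are the average: (27/70, 12/35, 19/70).
Converting: (27/70)·K + (12/35)·L + (19/70)·M = (559/140, -29/28).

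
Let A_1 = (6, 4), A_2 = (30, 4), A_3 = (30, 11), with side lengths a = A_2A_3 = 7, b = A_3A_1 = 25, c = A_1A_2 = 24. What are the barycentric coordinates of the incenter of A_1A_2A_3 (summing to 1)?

(1/8, 25/56, 3/7)

The incenter has barycentric coordinates proportional to the opposite side lengths: (7 : 25 : 24).
Normalizing by 7+25+24 = 56 gives (1/8, 25/56, 3/7).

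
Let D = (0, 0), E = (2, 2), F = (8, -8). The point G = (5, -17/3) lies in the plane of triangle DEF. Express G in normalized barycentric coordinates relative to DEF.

(1/2, -1/6, 2/3)

Signed area of the reference triangle: [DEF] = ½·(0·(2−(-8)) + 2·(-8−0) + 8·(0−2)) = ½·(0 − 16 − 16) = -16.
[GEF] = ½·(5·(2−(-8)) + 2·(-8−(-17/3)) + 8·(-17/3−2)) = ½·(50 − 14/3 − 184/3) = -8, so the D-coordinate is (-8)/(-16) = 1/2.
[DGF] = ½·(0·(-17/3−(-8)) + 5·(-8−0) + 8·(0−(-17/3))) = ½·(0 − 40 + 136/3) = 8/3, so the E-coordinate is -1/6.
[DEG] = ½·(0·(2−(-17/3)) + 2·(-17/3−0) + 5·(0−2)) = ½·(0 − 34/3 − 10) = -32/3, so the F-coordinate is 2/3.
Check: 1/2 − 1/6 + 2/3 = 1.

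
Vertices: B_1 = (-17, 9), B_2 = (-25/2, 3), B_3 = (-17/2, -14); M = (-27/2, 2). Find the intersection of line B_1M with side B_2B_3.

Barycentric coordinates of M with respect to B_1B_2B_3: (2/5, 2/5, 1/5).
On side B_2B_3 the B_1-coordinate is zero; dropping M's B_1-weight 2/5 and renormalizing the remaining 2/5 : 1/5 gives weights 2/3, 1/3 on B_2, B_3.
N = (2/3)·(-25/2, 3) + (1/3)·(-17/2, -14) = (-67/6, -8/3).

(-67/6, -8/3)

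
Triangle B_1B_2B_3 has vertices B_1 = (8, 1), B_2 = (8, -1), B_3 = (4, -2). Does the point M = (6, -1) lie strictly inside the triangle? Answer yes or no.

Barycentric coordinates of M: (1/4, 1/4, 1/2).
The three coordinates are positive, positive, positive; a point is interior exactly when all three are positive.

yes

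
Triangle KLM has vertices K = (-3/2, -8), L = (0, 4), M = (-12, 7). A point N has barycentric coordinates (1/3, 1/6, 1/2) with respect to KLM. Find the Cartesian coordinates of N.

(-13/2, 3/2)

N = (1/3)·K + (1/6)·L + (1/2)·M.
x-coordinate: (1/3)·(-3/2) + (1/6)·0 + (1/2)·(-12) = -13/2.
y-coordinate: (1/3)·(-8) + (1/6)·4 + (1/2)·7 = 3/2.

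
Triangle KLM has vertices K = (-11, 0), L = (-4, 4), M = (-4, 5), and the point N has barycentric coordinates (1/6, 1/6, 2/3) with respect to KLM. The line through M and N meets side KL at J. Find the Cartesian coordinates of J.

Line MN meets KL where the M-coordinate vanishes; zeroing N's M-weight and renormalizing leaves K, L-weights 1/6 : 1/6 → (1/2, 1/2).
So J = (1/2)·K + (1/2)·L = (-15/2, 2).

(-15/2, 2)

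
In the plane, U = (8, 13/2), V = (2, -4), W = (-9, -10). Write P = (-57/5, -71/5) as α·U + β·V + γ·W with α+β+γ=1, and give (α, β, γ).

Signed area of the reference triangle: [UVW] = ½·(8·(-4−(-10)) + 2·(-10−(13/2)) + (-9)·(13/2−(-4))) = ½·(48 − 33 − 189/2) = -159/4.
[PVW] = ½·((-57/5)·(-4−(-10)) + 2·(-10−(-71/5)) + (-9)·(-71/5−(-4))) = ½·(-342/5 + 42/5 + 459/5) = 159/10, so the U-coordinate is (159/10)/(-159/4) = -2/5.
[UPW] = ½·(8·(-71/5−(-10)) + (-57/5)·(-10−(13/2)) + (-9)·(13/2−(-71/5))) = ½·(-168/5 + 1881/10 − 1863/10) = -159/10, so the V-coordinate is 2/5.
[UVP] = ½·(8·(-4−(-71/5)) + 2·(-71/5−(13/2)) + (-57/5)·(13/2−(-4))) = ½·(408/5 − 207/5 − 1197/10) = -159/4, so the W-coordinate is 1.
Check: -2/5 + 2/5 + 1 = 1.

(-2/5, 2/5, 1)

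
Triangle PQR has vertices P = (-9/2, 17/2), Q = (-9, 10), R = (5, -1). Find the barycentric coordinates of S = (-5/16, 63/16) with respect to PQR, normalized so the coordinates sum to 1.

Signed area of the reference triangle: [PQR] = ½·((-9/2)·(10−(-1)) + (-9)·(-1−(17/2)) + 5·(17/2−10)) = ½·(-99/2 + 171/2 − 15/2) = 57/4.
[SQR] = ½·((-5/16)·(10−(-1)) + (-9)·(-1−(63/16)) + 5·(63/16−10)) = ½·(-55/16 + 711/16 − 485/16) = 171/32, so the P-coordinate is (171/32)/(57/4) = 3/8.
[PSR] = ½·((-9/2)·(63/16−(-1)) + (-5/16)·(-1−(17/2)) + 5·(17/2−(63/16))) = ½·(-711/32 + 95/32 + 365/16) = 57/32, so the Q-coordinate is 1/8.
[PQS] = ½·((-9/2)·(10−(63/16)) + (-9)·(63/16−(17/2)) + (-5/16)·(17/2−10)) = ½·(-873/32 + 657/16 + 15/32) = 57/8, so the R-coordinate is 1/2.
Check: 3/8 + 1/8 + 1/2 = 1.

(3/8, 1/8, 1/2)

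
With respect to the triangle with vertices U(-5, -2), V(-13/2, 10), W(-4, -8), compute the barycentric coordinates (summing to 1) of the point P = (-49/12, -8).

Signed area of the reference triangle: [UVW] = ½·((-5)·(10−(-8)) + (-13/2)·(-8−(-2)) + (-4)·(-2−10)) = ½·(-90 + 39 + 48) = -3/2.
[PVW] = ½·((-49/12)·(10−(-8)) + (-13/2)·(-8−(-8)) + (-4)·(-8−10)) = ½·(-147/2 + 0 + 72) = -3/4, so the U-coordinate is (-3/4)/(-3/2) = 1/2.
[UPW] = ½·((-5)·(-8−(-8)) + (-49/12)·(-8−(-2)) + (-4)·(-2−(-8))) = ½·(0 + 49/2 − 24) = 1/4, so the V-coordinate is -1/6.
[UVP] = ½·((-5)·(10−(-8)) + (-13/2)·(-8−(-2)) + (-49/12)·(-2−10)) = ½·(-90 + 39 + 49) = -1, so the W-coordinate is 2/3.
Check: 1/2 − 1/6 + 2/3 = 1.

(1/2, -1/6, 2/3)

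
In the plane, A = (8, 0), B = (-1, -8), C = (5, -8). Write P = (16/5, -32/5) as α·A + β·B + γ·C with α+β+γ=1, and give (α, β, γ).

Signed area of the reference triangle: [ABC] = ½·(8·(-8−(-8)) + (-1)·(-8−0) + 5·(0−(-8))) = ½·(0 + 8 + 40) = 24.
[PBC] = ½·((16/5)·(-8−(-8)) + (-1)·(-8−(-32/5)) + 5·(-32/5−(-8))) = ½·(0 + 8/5 + 8) = 24/5, so the A-coordinate is (24/5)/24 = 1/5.
[APC] = ½·(8·(-32/5−(-8)) + (16/5)·(-8−0) + 5·(0−(-32/5))) = ½·(64/5 − 128/5 + 32) = 48/5, so the B-coordinate is 2/5.
[ABP] = ½·(8·(-8−(-32/5)) + (-1)·(-32/5−0) + (16/5)·(0−(-8))) = ½·(-64/5 + 32/5 + 128/5) = 48/5, so the C-coordinate is 2/5.

(1/5, 2/5, 2/5)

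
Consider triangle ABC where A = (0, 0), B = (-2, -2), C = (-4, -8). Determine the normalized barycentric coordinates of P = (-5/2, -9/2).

Signed area of the reference triangle: [ABC] = ½·(0·(-2−(-8)) + (-2)·(-8−0) + (-4)·(0−(-2))) = ½·(0 + 16 − 8) = 4.
[PBC] = ½·((-5/2)·(-2−(-8)) + (-2)·(-8−(-9/2)) + (-4)·(-9/2−(-2))) = ½·(-15 + 7 + 10) = 1, so the A-coordinate is 1/4 = 1/4.
[APC] = ½·(0·(-9/2−(-8)) + (-5/2)·(-8−0) + (-4)·(0−(-9/2))) = ½·(0 + 20 − 18) = 1, so the B-coordinate is 1/4.
[ABP] = ½·(0·(-2−(-9/2)) + (-2)·(-9/2−0) + (-5/2)·(0−(-2))) = ½·(0 + 9 − 5) = 2, so the C-coordinate is 1/2.

(1/4, 1/4, 1/2)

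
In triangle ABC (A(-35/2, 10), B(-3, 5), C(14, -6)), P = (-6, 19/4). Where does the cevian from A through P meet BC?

Barycentric coordinates of P with respect to ABC: (1/2, 1/4, 1/4).
On side BC the A-coordinate is zero; dropping P's A-weight 1/2 and renormalizing the remaining 1/4 : 1/4 gives weights 1/2, 1/2 on B, C.
Q = (1/2)·(-3, 5) + (1/2)·(14, -6) = (11/2, -1/2).

(11/2, -1/2)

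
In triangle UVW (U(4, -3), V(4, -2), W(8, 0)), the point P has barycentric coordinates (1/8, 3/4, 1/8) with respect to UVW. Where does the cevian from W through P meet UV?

Line WP meets UV where the W-coordinate vanishes; zeroing P's W-weight and renormalizing leaves U, V-weights 1/8 : 3/4 → (1/7, 6/7).
So Q = (1/7)·U + (6/7)·V = (4, -15/7).

(4, -15/7)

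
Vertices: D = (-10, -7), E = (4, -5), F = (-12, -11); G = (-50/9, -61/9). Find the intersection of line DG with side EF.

(0, -13/2)

Barycentric coordinates of G with respect to DEF: (5/9, 1/3, 1/9).
On side EF the D-coordinate is zero; dropping G's D-weight 5/9 and renormalizing the remaining 1/3 : 1/9 gives weights 3/4, 1/4 on E, F.
H = (3/4)·(4, -5) + (1/4)·(-12, -11) = (0, -13/2).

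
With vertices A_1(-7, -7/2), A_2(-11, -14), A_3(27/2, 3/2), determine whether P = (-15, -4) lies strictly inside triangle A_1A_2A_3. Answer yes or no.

Barycentric coordinates of P: (1228/781, -119/781, -328/781).
The three coordinates are positive, negative, negative; a point is interior exactly when all three are positive.

no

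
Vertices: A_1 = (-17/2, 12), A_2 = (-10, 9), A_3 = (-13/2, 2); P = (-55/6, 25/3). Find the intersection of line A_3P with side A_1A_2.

Barycentric coordinates of P with respect to A_1A_2A_3: (1/6, 2/3, 1/6).
On side A_1A_2 the A_3-coordinate is zero; dropping P's A_3-weight 1/6 and renormalizing the remaining 1/6 : 2/3 gives weights 1/5, 4/5 on A_1, A_2.
Q = (1/5)·(-17/2, 12) + (4/5)·(-10, 9) = (-97/10, 48/5).

(-97/10, 48/5)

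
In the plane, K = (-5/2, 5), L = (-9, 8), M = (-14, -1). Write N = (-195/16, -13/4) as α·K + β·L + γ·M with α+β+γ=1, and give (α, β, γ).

Signed area of the reference triangle: [KLM] = ½·((-5/2)·(8−(-1)) + (-9)·(-1−5) + (-14)·(5−8)) = ½·(-45/2 + 54 + 42) = 147/4.
[NLM] = ½·((-195/16)·(8−(-1)) + (-9)·(-1−(-13/4)) + (-14)·(-13/4−8)) = ½·(-1755/16 − 81/4 + 315/2) = 441/32, so the K-coordinate is (441/32)/(147/4) = 3/8.
[KNM] = ½·((-5/2)·(-13/4−(-1)) + (-195/16)·(-1−5) + (-14)·(5−(-13/4))) = ½·(45/8 + 585/8 − 231/2) = -147/8, so the L-coordinate is -1/2.
[KLN] = ½·((-5/2)·(8−(-13/4)) + (-9)·(-13/4−5) + (-195/16)·(5−8)) = ½·(-225/8 + 297/4 + 585/16) = 1323/32, so the M-coordinate is 9/8.

(3/8, -1/2, 9/8)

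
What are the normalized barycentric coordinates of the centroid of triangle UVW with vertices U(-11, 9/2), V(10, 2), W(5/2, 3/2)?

(1/3, 1/3, 1/3)

The centroid is the average of the vertices, so each weight is 1/3.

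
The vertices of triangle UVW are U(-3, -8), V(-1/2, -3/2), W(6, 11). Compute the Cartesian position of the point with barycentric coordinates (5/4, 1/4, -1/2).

(-55/8, -127/8)

P = (5/4)·U + (1/4)·V + (-1/2)·W.
x-coordinate: (5/4)·(-3) + (1/4)·(-1/2) + (-1/2)·6 = -55/8.
y-coordinate: (5/4)·(-8) + (1/4)·(-3/2) + (-1/2)·11 = -127/8.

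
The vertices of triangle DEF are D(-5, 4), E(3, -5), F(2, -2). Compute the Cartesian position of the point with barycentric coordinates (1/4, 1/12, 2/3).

G = (1/4)·D + (1/12)·E + (2/3)·F.
x-coordinate: (1/4)·(-5) + (1/12)·3 + (2/3)·2 = 1/3.
y-coordinate: (1/4)·4 + (1/12)·(-5) + (2/3)·(-2) = -3/4.

(1/3, -3/4)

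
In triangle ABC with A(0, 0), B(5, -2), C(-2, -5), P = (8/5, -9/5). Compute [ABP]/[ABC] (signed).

[ABC] = ½·(0·(-2−(-5)) + 5·(-5−0) + (-2)·(0−(-2))) = ½·(0 − 25 − 4) = -29/2.
[ABP] = ½·(0·(-2−(-9/5)) + 5·(-9/5−0) + (8/5)·(0−(-2))) = ½·(0 − 9 + 16/5) = -29/10, so the ratio is (-29/10)/(-29/2) = 1/5.

1/5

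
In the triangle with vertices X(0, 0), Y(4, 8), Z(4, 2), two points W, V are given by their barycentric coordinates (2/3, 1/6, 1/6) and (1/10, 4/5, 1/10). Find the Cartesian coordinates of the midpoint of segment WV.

Barycentric coordinates of the midpoint are the average: (23/60, 29/60, 2/15).
Converting: (23/60)·X + (29/60)·Y + (2/15)·Z = (37/15, 62/15).

(37/15, 62/15)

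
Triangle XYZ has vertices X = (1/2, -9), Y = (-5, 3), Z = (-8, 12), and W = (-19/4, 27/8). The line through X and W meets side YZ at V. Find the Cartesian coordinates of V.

Barycentric coordinates of W with respect to XYZ: (1/4, 3/8, 3/8).
On side YZ the X-coordinate is zero; dropping W's X-weight 1/4 and renormalizing the remaining 3/8 : 3/8 gives weights 1/2, 1/2 on Y, Z.
V = (1/2)·(-5, 3) + (1/2)·(-8, 12) = (-13/2, 15/2).

(-13/2, 15/2)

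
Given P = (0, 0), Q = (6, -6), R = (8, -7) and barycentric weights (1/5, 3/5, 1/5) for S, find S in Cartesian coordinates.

S = (1/5)·P + (3/5)·Q + (1/5)·R.
x-coordinate: (1/5)·0 + (3/5)·6 + (1/5)·8 = 26/5.
y-coordinate: (1/5)·0 + (3/5)·(-6) + (1/5)·(-7) = -5.

(26/5, -5)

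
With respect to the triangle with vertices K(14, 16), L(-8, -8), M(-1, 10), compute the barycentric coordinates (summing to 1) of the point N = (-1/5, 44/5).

(1/10, 1/10, 4/5)

Signed area of the reference triangle: [KLM] = ½·(14·(-8−10) + (-8)·(10−16) + (-1)·(16−(-8))) = ½·(-252 + 48 − 24) = -114.
[NLM] = ½·((-1/5)·(-8−10) + (-8)·(10−(44/5)) + (-1)·(44/5−(-8))) = ½·(18/5 − 48/5 − 84/5) = -57/5, so the K-coordinate is (-57/5)/(-114) = 1/10.
[KNM] = ½·(14·(44/5−10) + (-1/5)·(10−16) + (-1)·(16−(44/5))) = ½·(-84/5 + 6/5 − 36/5) = -57/5, so the L-coordinate is 1/10.
[KLN] = ½·(14·(-8−(44/5)) + (-8)·(44/5−16) + (-1/5)·(16−(-8))) = ½·(-1176/5 + 288/5 − 24/5) = -456/5, so the M-coordinate is 4/5.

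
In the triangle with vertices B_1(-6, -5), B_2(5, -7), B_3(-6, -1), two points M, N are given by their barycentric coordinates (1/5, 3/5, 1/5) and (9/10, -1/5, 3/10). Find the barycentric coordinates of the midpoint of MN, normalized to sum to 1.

Since both coordinate triples sum to 1, the midpoint's barycentrics are the componentwise average.
(1/5+9/10)/2 = 11/20; similarly 1/5 and 1/4.

(11/20, 1/5, 1/4)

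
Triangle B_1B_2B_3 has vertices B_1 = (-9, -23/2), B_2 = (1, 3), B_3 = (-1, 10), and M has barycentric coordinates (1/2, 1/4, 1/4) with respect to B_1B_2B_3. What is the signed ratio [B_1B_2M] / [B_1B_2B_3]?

The signed ratio [B_1B_2M]/[B_1B_2B_3] equals the barycentric coordinate of M at vertex B_3, which is 1/4.

1/4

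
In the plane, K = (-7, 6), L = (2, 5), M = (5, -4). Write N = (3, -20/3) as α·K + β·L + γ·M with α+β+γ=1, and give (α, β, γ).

(1/3, -2/3, 4/3)

Signed area of the reference triangle: [KLM] = ½·((-7)·(5−(-4)) + 2·(-4−6) + 5·(6−5)) = ½·(-63 − 20 + 5) = -39.
[NLM] = ½·(3·(5−(-4)) + 2·(-4−(-20/3)) + 5·(-20/3−5)) = ½·(27 + 16/3 − 175/3) = -13, so the K-coordinate is (-13)/(-39) = 1/3.
[KNM] = ½·((-7)·(-20/3−(-4)) + 3·(-4−6) + 5·(6−(-20/3))) = ½·(56/3 − 30 + 190/3) = 26, so the L-coordinate is -2/3.
[KLN] = ½·((-7)·(5−(-20/3)) + 2·(-20/3−6) + 3·(6−5)) = ½·(-245/3 − 76/3 + 3) = -52, so the M-coordinate is 4/3.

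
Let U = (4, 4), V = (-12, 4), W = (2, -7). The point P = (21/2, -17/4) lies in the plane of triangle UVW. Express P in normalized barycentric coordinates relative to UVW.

Signed area of the reference triangle: [UVW] = ½·(4·(4−(-7)) + (-12)·(-7−4) + 2·(4−4)) = ½·(44 + 132 + 0) = 88.
[PVW] = ½·((21/2)·(4−(-7)) + (-12)·(-7−(-17/4)) + 2·(-17/4−4)) = ½·(231/2 + 33 − 33/2) = 66, so the U-coordinate is 66/88 = 3/4.
[UPW] = ½·(4·(-17/4−(-7)) + (21/2)·(-7−4) + 2·(4−(-17/4))) = ½·(11 − 231/2 + 33/2) = -44, so the V-coordinate is -1/2.
[UVP] = ½·(4·(4−(-17/4)) + (-12)·(-17/4−4) + (21/2)·(4−4)) = ½·(33 + 99 + 0) = 66, so the W-coordinate is 3/4.
Check: 3/4 − 1/2 + 3/4 = 1.

(3/4, -1/2, 3/4)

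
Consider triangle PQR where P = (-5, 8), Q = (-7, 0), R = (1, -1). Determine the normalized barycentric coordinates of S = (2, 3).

Signed area of the reference triangle: [PQR] = ½·((-5)·(0−(-1)) + (-7)·(-1−8) + 1·(8−0)) = ½·(-5 + 63 + 8) = 33.
[SQR] = ½·(2·(0−(-1)) + (-7)·(-1−3) + 1·(3−0)) = ½·(2 + 28 + 3) = 33/2, so the P-coordinate is (33/2)/33 = 1/2.
[PSR] = ½·((-5)·(3−(-1)) + 2·(-1−8) + 1·(8−3)) = ½·(-20 − 18 + 5) = -33/2, so the Q-coordinate is -1/2.
[PQS] = ½·((-5)·(0−3) + (-7)·(3−8) + 2·(8−0)) = ½·(15 + 35 + 16) = 33, so the R-coordinate is 1.
Check: 1/2 − 1/2 + 1 = 1.

(1/2, -1/2, 1)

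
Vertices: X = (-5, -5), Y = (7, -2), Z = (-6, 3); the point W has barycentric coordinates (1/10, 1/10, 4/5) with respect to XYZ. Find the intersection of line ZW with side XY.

(1, -7/2)

Line ZW meets XY where the Z-coordinate vanishes; zeroing W's Z-weight and renormalizing leaves X, Y-weights 1/10 : 1/10 → (1/2, 1/2).
So V = (1/2)·X + (1/2)·Y = (1, -7/2).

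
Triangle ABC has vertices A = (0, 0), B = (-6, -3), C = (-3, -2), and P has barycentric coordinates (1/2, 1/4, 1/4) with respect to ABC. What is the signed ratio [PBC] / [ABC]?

1/2

The signed ratio [PBC]/[ABC] equals the barycentric coordinate of P at vertex A, which is 1/2.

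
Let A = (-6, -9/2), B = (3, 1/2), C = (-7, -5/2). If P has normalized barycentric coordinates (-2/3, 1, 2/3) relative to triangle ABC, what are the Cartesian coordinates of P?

(7/3, 11/6)

P = (-2/3)·A + 1·B + (2/3)·C.
x-coordinate: (-2/3)·(-6) + 1·3 + (2/3)·(-7) = 7/3.
y-coordinate: (-2/3)·(-9/2) + 1·(1/2) + (2/3)·(-5/2) = 11/6.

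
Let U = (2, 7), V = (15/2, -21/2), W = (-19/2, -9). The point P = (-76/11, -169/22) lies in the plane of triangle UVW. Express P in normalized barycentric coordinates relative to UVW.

(1/11, 1/11, 9/11)

Signed area of the reference triangle: [UVW] = ½·(2·(-21/2−(-9)) + (15/2)·(-9−7) + (-19/2)·(7−(-21/2))) = ½·(-3 − 120 − 665/4) = -1157/8.
[PVW] = ½·((-76/11)·(-21/2−(-9)) + (15/2)·(-9−(-169/22)) + (-19/2)·(-169/22−(-21/2))) = ½·(114/11 − 435/44 − 589/22) = -1157/88, so the U-coordinate is (-1157/88)/(-1157/8) = 1/11.
[UPW] = ½·(2·(-169/22−(-9)) + (-76/11)·(-9−7) + (-19/2)·(7−(-169/22))) = ½·(29/11 + 1216/11 − 6137/44) = -1157/88, so the V-coordinate is 1/11.
[UVP] = ½·(2·(-21/2−(-169/22)) + (15/2)·(-169/22−7) + (-76/11)·(7−(-21/2))) = ½·(-62/11 − 4845/44 − 1330/11) = -10413/88, so the W-coordinate is 9/11.
Check: 1/11 + 1/11 + 9/11 = 1.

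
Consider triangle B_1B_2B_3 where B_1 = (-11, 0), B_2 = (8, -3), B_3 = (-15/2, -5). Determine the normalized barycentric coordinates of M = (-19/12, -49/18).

(5/18, 4/9, 5/18)

Signed area of the reference triangle: [B_1B_2B_3] = ½·((-11)·(-3−(-5)) + 8·(-5−0) + (-15/2)·(0−(-3))) = ½·(-22 − 40 − 45/2) = -169/4.
[MB_2B_3] = ½·((-19/12)·(-3−(-5)) + 8·(-5−(-49/18)) + (-15/2)·(-49/18−(-3))) = ½·(-19/6 − 164/9 − 25/12) = -845/72, so the B_1-coordinate is (-845/72)/(-169/4) = 5/18.
[B_1MB_3] = ½·((-11)·(-49/18−(-5)) + (-19/12)·(-5−0) + (-15/2)·(0−(-49/18))) = ½·(-451/18 + 95/12 − 245/12) = -169/9, so the B_2-coordinate is 4/9.
[B_1B_2M] = ½·((-11)·(-3−(-49/18)) + 8·(-49/18−0) + (-19/12)·(0−(-3))) = ½·(55/18 − 196/9 − 19/4) = -845/72, so the B_3-coordinate is 5/18.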